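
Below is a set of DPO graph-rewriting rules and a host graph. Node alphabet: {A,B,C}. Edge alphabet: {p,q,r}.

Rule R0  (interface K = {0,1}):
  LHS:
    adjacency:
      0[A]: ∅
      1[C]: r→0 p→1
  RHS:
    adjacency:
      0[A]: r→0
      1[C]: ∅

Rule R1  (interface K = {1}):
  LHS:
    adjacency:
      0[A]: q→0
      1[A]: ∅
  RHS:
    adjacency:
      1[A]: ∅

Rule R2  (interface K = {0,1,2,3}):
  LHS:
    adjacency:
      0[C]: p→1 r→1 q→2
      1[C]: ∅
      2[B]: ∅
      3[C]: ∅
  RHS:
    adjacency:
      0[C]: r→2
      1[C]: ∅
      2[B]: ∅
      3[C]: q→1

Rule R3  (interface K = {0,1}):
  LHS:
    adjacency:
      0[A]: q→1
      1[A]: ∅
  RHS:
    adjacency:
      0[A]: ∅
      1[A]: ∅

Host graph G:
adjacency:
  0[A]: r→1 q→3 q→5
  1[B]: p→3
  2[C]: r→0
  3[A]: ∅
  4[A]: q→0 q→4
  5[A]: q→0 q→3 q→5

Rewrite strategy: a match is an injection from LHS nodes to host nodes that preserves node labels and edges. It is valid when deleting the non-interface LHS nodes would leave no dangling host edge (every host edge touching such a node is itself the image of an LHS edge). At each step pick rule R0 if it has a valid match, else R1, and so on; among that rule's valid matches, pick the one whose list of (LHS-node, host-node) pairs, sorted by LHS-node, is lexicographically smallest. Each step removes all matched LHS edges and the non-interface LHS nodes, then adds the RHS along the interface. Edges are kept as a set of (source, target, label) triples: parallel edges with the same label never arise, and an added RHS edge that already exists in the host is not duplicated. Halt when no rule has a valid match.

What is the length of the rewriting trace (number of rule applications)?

Answer: 7

Steps:
[0] host  ⇒  6 nodes, 10 edges  {0-r->1 0-q->3 0-q->5 1-p->3 2-r->0 4-q->0 4-q->4 5-q->0 5-q->3 5-q->5}
[1] R3 @ {0↦0, 1↦3}  ⇒  6 nodes, 9 edges  {0-r->1 0-q->5 1-p->3 2-r->0 4-q->0 4-q->4 5-q->0 5-q->3 5-q->5}
[2] R3 @ {0↦0, 1↦5}  ⇒  6 nodes, 8 edges  {0-r->1 1-p->3 2-r->0 4-q->0 4-q->4 5-q->0 5-q->3 5-q->5}
[3] R3 @ {0↦4, 1↦0}  ⇒  6 nodes, 7 edges  {0-r->1 1-p->3 2-r->0 4-q->4 5-q->0 5-q->3 5-q->5}
[4] R1 @ {0↦4, 1↦0}  ⇒  5 nodes, 6 edges  {0-r->1 1-p->3 2-r->0 5-q->0 5-q->3 5-q->5}
[5] R3 @ {0↦5, 1↦0}  ⇒  5 nodes, 5 edges  {0-r->1 1-p->3 2-r->0 5-q->3 5-q->5}
[6] R3 @ {0↦5, 1↦3}  ⇒  5 nodes, 4 edges  {0-r->1 1-p->3 2-r->0 5-q->5}
[7] R1 @ {0↦5, 1↦0}  ⇒  4 nodes, 3 edges  {0-r->1 1-p->3 2-r->0}
halt: no rule applies after step 7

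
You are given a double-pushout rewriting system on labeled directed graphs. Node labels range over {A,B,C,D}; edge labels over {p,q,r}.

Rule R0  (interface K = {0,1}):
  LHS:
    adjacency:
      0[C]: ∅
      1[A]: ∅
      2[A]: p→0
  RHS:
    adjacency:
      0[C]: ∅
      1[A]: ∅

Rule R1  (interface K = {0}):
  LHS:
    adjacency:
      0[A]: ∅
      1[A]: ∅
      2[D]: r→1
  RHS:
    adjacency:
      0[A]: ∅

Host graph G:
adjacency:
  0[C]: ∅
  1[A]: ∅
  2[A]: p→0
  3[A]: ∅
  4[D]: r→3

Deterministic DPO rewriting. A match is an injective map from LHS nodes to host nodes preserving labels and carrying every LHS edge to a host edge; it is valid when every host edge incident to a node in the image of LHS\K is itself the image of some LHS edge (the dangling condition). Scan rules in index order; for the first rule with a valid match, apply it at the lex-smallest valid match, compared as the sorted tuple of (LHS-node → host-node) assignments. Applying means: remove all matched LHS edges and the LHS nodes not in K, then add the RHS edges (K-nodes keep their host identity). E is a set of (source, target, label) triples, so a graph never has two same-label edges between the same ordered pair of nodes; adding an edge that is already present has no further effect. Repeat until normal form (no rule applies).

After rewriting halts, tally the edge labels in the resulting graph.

[0] host  ⇒  5 nodes, 2 edges  {2-p->0 4-r->3}
[1] R0 @ {0↦0, 1↦1, 2↦2}  ⇒  4 nodes, 1 edges  {4-r->3}
[2] R1 @ {0↦1, 1↦3, 2↦4}  ⇒  2 nodes, 0 edges  {∅}
normal form: no rule applies after step 2
NF edges: []

Answer: (no edges)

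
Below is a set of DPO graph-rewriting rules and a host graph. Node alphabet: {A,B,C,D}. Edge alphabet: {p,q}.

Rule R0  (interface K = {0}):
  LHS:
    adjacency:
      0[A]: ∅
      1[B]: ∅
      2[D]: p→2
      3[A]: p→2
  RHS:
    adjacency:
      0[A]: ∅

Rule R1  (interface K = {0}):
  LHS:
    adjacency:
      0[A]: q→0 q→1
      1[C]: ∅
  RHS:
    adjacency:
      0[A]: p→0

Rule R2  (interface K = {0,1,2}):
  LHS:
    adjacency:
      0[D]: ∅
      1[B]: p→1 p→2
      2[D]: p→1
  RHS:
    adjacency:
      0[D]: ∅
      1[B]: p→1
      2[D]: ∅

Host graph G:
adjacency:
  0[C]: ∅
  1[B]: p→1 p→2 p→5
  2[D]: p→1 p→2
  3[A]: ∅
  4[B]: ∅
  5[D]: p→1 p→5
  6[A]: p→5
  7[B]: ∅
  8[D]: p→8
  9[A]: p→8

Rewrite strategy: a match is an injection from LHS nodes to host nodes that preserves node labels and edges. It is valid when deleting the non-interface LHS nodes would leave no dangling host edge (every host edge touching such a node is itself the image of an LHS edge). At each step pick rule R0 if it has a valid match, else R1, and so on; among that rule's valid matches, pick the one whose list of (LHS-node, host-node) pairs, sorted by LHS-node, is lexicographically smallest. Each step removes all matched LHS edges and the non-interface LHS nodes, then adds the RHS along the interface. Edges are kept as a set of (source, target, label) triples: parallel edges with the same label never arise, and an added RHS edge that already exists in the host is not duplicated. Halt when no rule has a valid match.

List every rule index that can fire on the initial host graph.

Answer: [R0,R2]

Steps:
R0: 4 valid matches — {0↦3, 1↦4, 2↦8, 3↦9}, {0↦3, 1↦7, 2↦8, 3↦9}, {0↦6, 1↦4, 2↦8, 3↦9} (+1 more)
R1: no valid match — LHS pattern not found
R2: 4 valid matches — {0↦2, 1↦1, 2↦5}, {0↦5, 1↦1, 2↦2}, {0↦8, 1↦1, 2↦2} (+1 more)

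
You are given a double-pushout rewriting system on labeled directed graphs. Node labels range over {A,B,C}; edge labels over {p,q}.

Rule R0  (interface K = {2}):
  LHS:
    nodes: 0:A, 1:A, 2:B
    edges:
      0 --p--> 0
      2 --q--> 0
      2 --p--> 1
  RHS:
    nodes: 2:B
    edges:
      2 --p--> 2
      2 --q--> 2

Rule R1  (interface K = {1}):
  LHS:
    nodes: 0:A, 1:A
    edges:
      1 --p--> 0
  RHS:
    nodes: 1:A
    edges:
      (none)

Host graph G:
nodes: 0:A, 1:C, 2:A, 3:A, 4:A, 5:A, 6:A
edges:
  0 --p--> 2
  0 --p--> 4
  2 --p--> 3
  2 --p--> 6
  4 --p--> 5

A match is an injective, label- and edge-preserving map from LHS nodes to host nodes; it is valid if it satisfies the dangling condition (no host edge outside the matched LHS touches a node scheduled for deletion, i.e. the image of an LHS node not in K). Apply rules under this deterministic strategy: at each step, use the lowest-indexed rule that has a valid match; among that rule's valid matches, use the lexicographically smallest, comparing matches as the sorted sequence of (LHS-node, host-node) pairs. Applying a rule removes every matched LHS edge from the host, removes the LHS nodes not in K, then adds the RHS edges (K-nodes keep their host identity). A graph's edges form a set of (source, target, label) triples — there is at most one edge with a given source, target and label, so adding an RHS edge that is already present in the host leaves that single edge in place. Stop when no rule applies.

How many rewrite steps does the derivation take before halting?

initial: |V|=7 |E|=5  E = 0-p->2 0-p->4 2-p->3 2-p->6 4-p->5
step 1: apply R1 at {0↦3, 1↦2}  → |V|=6 |E|=4  E = 0-p->2 0-p->4 2-p->6 4-p->5
step 2: apply R1 at {0↦5, 1↦4}  → |V|=5 |E|=3  E = 0-p->2 0-p->4 2-p->6
step 3: apply R1 at {0↦4, 1↦0}  → |V|=4 |E|=2  E = 0-p->2 2-p->6
step 4: apply R1 at {0↦6, 1↦2}  → |V|=3 |E|=1  E = 0-p->2
step 5: apply R1 at {0↦2, 1↦0}  → |V|=2 |E|=0  E = ∅
normal form: no rule applies after step 5

Answer: 5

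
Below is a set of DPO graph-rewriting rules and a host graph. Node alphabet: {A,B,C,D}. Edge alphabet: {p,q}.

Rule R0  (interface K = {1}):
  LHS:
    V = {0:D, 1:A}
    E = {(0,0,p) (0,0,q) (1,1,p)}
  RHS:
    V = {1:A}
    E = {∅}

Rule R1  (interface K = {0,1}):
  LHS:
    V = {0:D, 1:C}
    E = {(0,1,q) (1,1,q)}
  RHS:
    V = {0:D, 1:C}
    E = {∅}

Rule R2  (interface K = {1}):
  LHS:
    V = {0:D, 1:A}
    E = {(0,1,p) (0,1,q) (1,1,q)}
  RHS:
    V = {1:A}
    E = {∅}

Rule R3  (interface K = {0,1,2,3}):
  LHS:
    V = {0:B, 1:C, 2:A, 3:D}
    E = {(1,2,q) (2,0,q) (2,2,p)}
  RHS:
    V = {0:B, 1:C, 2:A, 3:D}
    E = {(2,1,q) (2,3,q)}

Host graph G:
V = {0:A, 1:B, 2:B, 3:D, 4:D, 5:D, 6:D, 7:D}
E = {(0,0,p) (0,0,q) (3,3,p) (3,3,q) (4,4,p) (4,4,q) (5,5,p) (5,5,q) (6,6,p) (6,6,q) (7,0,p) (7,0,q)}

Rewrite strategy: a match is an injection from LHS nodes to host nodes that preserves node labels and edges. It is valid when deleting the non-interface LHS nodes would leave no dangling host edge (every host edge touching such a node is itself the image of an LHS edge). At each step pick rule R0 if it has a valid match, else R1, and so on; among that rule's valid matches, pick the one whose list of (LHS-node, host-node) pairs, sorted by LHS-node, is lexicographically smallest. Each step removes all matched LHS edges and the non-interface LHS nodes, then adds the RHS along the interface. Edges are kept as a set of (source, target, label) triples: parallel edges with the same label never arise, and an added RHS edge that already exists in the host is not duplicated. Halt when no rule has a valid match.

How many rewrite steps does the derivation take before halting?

Answer: 2

Rewrite trace:
initial: |V|=8 |E|=12  E = 0-p->0 0-q->0 3-p->3 3-q->3 4-p->4 4-q->4 5-p->5 5-q->5 6-p->6 6-q->6 7-p->0 7-q->0
step 1: apply R0 at {0↦3, 1↦0}  → |V|=7 |E|=9  E = 0-q->0 4-p->4 4-q->4 5-p->5 5-q->5 6-p->6 6-q->6 7-p->0 7-q->0
step 2: apply R2 at {0↦7, 1↦0}  → |V|=6 |E|=6  E = 4-p->4 4-q->4 5-p->5 5-q->5 6-p->6 6-q->6
normal form: no rule applies after step 2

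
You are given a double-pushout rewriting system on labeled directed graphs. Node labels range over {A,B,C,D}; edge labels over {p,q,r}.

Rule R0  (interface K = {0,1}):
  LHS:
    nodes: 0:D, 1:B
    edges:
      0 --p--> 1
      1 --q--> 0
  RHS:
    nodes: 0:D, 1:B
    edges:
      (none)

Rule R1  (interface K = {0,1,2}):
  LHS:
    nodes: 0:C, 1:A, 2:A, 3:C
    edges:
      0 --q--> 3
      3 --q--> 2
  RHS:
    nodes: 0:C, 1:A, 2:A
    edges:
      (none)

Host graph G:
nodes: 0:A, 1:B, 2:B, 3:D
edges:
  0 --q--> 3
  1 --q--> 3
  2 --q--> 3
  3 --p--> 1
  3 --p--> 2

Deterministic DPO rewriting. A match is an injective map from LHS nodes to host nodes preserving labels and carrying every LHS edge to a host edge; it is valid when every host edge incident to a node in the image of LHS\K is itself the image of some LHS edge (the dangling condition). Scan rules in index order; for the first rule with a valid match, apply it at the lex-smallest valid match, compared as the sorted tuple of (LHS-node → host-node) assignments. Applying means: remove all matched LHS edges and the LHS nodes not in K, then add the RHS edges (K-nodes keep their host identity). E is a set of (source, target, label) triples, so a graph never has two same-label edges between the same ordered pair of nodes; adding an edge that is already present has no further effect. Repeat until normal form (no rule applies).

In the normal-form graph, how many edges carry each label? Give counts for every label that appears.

Answer: q:1

Steps:
[0] host  ⇒  4 nodes, 5 edges  {0-q->3 1-q->3 2-q->3 3-p->1 3-p->2}
[1] R0 @ {0↦3, 1↦1}  ⇒  4 nodes, 3 edges  {0-q->3 2-q->3 3-p->2}
[2] R0 @ {0↦3, 1↦2}  ⇒  4 nodes, 1 edges  {0-q->3}
final graph: no rule applies after step 2
NF edges: [(0, 3, 'q')]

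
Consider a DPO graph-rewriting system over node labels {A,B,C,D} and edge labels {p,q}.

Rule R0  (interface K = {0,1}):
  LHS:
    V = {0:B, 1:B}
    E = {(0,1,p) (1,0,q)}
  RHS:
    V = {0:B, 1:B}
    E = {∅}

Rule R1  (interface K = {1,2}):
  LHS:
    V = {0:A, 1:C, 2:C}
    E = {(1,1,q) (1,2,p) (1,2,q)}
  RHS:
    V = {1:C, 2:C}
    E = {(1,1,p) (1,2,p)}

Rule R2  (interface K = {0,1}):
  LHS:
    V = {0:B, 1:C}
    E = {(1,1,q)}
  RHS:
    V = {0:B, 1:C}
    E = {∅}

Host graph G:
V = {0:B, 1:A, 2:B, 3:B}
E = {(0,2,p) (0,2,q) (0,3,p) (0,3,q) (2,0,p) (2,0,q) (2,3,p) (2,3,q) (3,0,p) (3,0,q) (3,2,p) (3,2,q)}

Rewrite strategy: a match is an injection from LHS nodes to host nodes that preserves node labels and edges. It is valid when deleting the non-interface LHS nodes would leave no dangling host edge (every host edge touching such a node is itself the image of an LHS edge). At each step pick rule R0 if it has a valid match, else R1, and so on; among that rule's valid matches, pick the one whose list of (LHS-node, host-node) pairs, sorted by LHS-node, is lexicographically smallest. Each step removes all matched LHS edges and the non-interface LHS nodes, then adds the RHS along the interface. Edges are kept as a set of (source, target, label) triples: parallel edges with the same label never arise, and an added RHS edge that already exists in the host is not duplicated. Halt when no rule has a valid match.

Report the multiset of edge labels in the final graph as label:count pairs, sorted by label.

start.  V:4 E:12  edges: 0-p->2 0-q->2 0-p->3 0-q->3 2-p->0 2-q->0 2-p->3 2-q->3 3-p->0 3-q->0 3-p->2 3-q->2
1. fire R0 via {0↦0, 1↦2}  →  V:4 E:10  edges: 0-q->2 0-p->3 0-q->3 2-p->0 2-p->3 2-q->3 3-p->0 3-q->0 3-p->2 3-q->2
2. fire R0 via {0↦0, 1↦3}  →  V:4 E:8  edges: 0-q->2 0-q->3 2-p->0 2-p->3 2-q->3 3-p->0 3-p->2 3-q->2
3. fire R0 via {0↦2, 1↦0}  →  V:4 E:6  edges: 0-q->3 2-p->3 2-q->3 3-p->0 3-p->2 3-q->2
4. fire R0 via {0↦2, 1↦3}  →  V:4 E:4  edges: 0-q->3 2-q->3 3-p->0 3-p->2
5. fire R0 via {0↦3, 1↦0}  →  V:4 E:2  edges: 2-q->3 3-p->2
6. fire R0 via {0↦3, 1↦2}  →  V:4 E:0  edges: ∅
normal form: no rule applies after step 6
NF edges: []

Answer: (no edges)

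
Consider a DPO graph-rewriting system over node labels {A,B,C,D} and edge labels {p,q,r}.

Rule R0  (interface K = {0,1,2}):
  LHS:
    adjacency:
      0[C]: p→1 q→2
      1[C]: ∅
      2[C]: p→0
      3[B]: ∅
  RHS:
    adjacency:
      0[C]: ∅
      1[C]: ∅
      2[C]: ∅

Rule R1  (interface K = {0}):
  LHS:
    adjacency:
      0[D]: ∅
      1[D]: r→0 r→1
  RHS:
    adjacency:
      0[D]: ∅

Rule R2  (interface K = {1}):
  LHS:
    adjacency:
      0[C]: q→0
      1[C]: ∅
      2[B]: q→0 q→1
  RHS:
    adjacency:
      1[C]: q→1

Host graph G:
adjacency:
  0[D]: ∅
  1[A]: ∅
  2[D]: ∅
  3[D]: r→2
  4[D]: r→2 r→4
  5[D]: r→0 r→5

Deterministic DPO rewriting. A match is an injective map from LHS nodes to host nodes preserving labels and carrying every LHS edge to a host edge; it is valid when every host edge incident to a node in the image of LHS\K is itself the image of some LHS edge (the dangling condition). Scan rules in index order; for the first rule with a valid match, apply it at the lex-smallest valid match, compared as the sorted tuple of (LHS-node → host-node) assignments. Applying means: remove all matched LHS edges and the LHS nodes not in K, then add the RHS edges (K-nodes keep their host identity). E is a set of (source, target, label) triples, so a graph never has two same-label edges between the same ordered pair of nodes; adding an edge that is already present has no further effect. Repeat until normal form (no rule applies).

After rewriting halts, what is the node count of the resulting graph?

Answer: 4

Derivation:
[0] host  ⇒  6 nodes, 5 edges  {3-r->2 4-r->2 4-r->4 5-r->0 5-r->5}
[1] R1 @ {0↦0, 1↦5}  ⇒  5 nodes, 3 edges  {3-r->2 4-r->2 4-r->4}
[2] R1 @ {0↦2, 1↦4}  ⇒  4 nodes, 1 edges  {3-r->2}
halt: no rule applies after step 2
NF nodes: {0:D, 1:A, 2:D, 3:D}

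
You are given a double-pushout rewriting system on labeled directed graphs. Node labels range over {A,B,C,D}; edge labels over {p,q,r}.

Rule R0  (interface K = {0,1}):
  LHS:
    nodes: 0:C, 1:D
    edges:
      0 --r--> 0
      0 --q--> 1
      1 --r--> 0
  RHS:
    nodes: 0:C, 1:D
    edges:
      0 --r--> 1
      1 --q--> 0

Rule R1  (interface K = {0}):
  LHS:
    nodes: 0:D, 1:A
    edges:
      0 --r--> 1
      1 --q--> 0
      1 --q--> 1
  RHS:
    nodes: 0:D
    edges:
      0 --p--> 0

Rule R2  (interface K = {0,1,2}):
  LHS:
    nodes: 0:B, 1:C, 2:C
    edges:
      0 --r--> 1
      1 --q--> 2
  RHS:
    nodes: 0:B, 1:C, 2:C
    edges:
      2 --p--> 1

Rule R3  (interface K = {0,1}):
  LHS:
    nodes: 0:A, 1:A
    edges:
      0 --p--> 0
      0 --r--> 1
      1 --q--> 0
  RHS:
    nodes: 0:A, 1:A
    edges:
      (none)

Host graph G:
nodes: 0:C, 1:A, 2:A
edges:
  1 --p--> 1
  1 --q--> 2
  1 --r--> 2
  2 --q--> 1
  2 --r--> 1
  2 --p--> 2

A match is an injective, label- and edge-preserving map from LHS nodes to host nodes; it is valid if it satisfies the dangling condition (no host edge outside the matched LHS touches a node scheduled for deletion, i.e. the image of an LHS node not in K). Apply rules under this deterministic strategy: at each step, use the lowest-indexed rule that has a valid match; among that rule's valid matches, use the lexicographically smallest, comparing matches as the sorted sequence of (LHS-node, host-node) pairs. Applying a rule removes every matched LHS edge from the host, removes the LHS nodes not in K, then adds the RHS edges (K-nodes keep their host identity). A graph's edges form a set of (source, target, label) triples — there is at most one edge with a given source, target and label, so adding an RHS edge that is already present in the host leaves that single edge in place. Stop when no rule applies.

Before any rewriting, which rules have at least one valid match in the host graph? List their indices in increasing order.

R0: no valid match — LHS pattern not found
R1: no valid match — LHS pattern not found
R2: no valid match — LHS pattern not found
R3: 2 valid matches — {0↦1, 1↦2}, {0↦2, 1↦1}

Answer: [R3]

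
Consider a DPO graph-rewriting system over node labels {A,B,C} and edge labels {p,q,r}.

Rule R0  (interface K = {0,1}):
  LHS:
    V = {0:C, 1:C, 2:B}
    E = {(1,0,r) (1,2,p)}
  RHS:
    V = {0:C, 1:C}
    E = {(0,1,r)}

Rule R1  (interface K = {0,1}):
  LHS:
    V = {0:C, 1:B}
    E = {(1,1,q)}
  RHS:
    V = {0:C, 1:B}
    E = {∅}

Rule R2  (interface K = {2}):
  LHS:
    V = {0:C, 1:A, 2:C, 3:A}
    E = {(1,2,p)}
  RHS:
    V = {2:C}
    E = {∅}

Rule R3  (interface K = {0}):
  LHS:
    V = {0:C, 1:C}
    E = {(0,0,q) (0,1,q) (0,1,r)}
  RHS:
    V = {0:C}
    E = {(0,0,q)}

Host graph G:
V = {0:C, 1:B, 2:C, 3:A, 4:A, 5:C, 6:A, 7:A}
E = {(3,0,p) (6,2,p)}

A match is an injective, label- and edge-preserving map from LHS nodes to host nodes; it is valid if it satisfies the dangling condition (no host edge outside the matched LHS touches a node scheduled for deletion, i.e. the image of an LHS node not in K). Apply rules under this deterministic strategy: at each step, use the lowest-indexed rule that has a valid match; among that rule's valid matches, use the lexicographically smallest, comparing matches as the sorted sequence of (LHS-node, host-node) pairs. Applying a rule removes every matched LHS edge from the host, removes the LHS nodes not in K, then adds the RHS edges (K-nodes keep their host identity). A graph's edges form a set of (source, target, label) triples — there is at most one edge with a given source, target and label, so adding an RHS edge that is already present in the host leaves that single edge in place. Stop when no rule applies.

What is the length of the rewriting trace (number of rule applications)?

[0] host  ⇒  8 nodes, 2 edges  {3-p->0 6-p->2}
[1] R2 @ {0↦5, 1↦3, 2↦0, 3↦4}  ⇒  5 nodes, 1 edges  {6-p->2}
[2] R2 @ {0↦0, 1↦6, 2↦2, 3↦7}  ⇒  2 nodes, 0 edges  {∅}
normal form: no rule applies after step 2

Answer: 2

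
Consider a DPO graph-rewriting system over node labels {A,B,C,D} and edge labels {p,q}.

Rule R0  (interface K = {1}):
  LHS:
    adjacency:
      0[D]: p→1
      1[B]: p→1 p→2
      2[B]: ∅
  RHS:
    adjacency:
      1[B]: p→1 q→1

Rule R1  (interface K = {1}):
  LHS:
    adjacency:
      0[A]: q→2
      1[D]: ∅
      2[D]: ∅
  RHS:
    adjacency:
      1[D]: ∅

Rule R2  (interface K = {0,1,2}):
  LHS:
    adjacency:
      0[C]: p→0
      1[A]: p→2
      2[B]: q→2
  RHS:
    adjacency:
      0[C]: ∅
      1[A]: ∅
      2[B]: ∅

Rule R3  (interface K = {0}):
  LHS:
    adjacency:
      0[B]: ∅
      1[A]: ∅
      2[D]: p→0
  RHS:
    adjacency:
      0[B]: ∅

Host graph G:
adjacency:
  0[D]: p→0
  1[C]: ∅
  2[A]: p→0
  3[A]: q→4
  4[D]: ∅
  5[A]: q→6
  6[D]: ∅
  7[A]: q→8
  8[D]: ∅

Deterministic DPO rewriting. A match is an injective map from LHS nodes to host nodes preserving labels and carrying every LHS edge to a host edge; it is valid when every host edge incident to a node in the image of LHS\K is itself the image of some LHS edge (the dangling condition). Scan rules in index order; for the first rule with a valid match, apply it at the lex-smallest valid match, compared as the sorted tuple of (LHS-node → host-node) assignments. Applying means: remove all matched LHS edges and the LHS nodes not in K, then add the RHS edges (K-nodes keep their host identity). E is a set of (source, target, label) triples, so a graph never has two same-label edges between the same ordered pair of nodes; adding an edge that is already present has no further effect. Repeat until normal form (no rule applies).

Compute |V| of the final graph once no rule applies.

Answer: 3

Derivation:
[0] host  ⇒  9 nodes, 5 edges  {0-p->0 2-p->0 3-q->4 5-q->6 7-q->8}
[1] R1 @ {0↦3, 1↦0, 2↦4}  ⇒  7 nodes, 4 edges  {0-p->0 2-p->0 5-q->6 7-q->8}
[2] R1 @ {0↦5, 1↦0, 2↦6}  ⇒  5 nodes, 3 edges  {0-p->0 2-p->0 7-q->8}
[3] R1 @ {0↦7, 1↦0, 2↦8}  ⇒  3 nodes, 2 edges  {0-p->0 2-p->0}
normal form: no rule applies after step 3
NF nodes: {0:D, 1:C, 2:A}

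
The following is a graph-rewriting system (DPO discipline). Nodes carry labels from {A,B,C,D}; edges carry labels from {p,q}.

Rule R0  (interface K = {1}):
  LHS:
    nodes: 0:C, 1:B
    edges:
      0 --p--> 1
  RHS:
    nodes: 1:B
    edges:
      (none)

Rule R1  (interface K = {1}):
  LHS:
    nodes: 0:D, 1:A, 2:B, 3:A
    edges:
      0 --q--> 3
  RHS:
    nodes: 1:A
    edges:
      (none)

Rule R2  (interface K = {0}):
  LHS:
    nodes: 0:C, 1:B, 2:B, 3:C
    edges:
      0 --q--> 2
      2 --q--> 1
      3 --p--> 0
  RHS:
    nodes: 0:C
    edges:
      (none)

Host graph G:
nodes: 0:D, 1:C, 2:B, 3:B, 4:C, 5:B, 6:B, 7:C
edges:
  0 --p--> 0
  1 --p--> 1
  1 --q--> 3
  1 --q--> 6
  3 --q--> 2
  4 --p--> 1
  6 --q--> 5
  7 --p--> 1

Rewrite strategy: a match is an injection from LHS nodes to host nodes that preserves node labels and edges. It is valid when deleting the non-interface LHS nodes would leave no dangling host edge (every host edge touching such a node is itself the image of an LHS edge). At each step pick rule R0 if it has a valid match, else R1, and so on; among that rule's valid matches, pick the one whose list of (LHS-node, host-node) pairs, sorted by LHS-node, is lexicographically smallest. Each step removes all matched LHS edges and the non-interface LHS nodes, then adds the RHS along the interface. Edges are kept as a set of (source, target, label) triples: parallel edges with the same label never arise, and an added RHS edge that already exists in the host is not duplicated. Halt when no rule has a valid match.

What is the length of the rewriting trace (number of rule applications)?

Answer: 2

Steps:
[0] host  ⇒  8 nodes, 8 edges  {0-p->0 1-p->1 1-q->3 1-q->6 3-q->2 4-p->1 6-q->5 7-p->1}
[1] R2 @ {0↦1, 1↦2, 2↦3, 3↦4}  ⇒  5 nodes, 5 edges  {0-p->0 1-p->1 1-q->6 6-q->5 7-p->1}
[2] R2 @ {0↦1, 1↦5, 2↦6, 3↦7}  ⇒  2 nodes, 2 edges  {0-p->0 1-p->1}
final graph: no rule applies after step 2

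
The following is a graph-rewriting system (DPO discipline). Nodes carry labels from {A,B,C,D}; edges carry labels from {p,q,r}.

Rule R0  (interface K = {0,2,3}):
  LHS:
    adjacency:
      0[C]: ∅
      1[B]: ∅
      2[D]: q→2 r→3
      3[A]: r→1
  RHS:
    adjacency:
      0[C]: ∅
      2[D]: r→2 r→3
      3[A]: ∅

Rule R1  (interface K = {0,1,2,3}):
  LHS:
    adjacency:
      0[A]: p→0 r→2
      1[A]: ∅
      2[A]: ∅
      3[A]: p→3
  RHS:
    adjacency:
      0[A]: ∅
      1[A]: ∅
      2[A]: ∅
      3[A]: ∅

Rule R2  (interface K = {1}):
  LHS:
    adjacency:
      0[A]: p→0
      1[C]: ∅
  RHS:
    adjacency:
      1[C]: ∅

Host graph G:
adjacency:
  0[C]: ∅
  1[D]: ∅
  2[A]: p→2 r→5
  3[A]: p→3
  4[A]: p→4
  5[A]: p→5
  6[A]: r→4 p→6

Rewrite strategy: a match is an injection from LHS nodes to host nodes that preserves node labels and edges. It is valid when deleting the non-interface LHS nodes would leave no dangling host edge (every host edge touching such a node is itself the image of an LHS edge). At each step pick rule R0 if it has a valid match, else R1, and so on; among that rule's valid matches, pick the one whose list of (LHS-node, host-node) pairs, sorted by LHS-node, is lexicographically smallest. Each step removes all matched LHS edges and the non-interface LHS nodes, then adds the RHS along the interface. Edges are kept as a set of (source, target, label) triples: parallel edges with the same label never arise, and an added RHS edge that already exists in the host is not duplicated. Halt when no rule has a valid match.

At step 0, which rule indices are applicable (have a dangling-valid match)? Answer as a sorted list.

R0: no valid match — LHS pattern not found
R1: 12 valid matches — {0↦2, 1↦3, 2↦5, 3↦4}, {0↦2, 1↦3, 2↦5, 3↦6}, {0↦2, 1↦4, 2↦5, 3↦3} (+9 more)
R2: 1 valid match — {0↦3, 1↦0}

Answer: [R1,R2]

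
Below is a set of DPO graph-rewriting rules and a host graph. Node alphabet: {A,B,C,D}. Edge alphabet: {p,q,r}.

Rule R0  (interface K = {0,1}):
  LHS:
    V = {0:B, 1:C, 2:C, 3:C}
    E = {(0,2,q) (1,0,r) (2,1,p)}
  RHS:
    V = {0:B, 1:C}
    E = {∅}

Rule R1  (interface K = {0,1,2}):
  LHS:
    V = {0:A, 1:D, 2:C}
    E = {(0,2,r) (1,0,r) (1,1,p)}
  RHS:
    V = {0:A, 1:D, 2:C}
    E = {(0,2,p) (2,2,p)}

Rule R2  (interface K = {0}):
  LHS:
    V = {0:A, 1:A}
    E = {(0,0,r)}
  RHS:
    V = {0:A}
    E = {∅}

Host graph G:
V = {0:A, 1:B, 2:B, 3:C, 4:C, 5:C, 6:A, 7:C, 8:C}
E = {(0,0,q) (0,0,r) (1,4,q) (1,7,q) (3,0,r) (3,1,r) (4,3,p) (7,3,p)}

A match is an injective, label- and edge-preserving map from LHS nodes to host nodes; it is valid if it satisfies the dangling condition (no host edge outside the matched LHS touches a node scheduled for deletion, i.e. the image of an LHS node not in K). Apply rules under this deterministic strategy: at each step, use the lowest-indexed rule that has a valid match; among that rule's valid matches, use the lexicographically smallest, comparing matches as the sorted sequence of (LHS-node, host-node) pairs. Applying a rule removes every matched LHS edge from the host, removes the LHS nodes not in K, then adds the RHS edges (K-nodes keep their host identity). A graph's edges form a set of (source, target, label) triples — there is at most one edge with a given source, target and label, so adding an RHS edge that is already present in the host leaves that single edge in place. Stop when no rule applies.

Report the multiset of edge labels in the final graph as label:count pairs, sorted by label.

Answer: p:1 q:2 r:1

Steps:
initial: |V|=9 |E|=8  E = 0-q->0 0-r->0 1-q->4 1-q->7 3-r->0 3-r->1 4-p->3 7-p->3
step 1: apply R0 at {0↦1, 1↦3, 2↦4, 3↦5}  → |V|=7 |E|=5  E = 0-q->0 0-r->0 1-q->7 3-r->0 7-p->3
step 2: apply R2 at {0↦0, 1↦6}  → |V|=6 |E|=4  E = 0-q->0 1-q->7 3-r->0 7-p->3
halt: no rule applies after step 2
NF edges: [(0, 0, 'q'), (1, 7, 'q'), (3, 0, 'r'), (7, 3, 'p')]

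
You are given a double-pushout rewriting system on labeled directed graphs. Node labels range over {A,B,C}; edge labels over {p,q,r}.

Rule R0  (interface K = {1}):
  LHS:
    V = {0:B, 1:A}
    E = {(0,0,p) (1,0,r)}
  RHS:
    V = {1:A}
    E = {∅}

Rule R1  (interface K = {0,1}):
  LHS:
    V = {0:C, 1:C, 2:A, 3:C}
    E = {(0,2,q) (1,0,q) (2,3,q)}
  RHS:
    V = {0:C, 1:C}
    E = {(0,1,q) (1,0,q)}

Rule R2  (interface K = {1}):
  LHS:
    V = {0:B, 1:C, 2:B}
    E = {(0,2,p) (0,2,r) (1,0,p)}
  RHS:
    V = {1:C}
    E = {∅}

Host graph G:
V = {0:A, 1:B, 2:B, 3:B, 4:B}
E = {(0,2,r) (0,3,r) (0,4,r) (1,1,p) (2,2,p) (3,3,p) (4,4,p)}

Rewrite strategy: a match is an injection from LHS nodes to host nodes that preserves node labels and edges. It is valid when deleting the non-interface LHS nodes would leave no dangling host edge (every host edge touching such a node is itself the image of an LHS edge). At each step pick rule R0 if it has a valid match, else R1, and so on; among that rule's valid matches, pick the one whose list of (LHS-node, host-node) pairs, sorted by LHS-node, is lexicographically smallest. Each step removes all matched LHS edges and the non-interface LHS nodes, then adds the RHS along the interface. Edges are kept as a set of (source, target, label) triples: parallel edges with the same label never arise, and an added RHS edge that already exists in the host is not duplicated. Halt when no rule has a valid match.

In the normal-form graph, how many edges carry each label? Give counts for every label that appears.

initial: |V|=5 |E|=7  E = 0-r->2 0-r->3 0-r->4 1-p->1 2-p->2 3-p->3 4-p->4
step 1: apply R0 at {0↦2, 1↦0}  → |V|=4 |E|=5  E = 0-r->3 0-r->4 1-p->1 3-p->3 4-p->4
step 2: apply R0 at {0↦3, 1↦0}  → |V|=3 |E|=3  E = 0-r->4 1-p->1 4-p->4
step 3: apply R0 at {0↦4, 1↦0}  → |V|=2 |E|=1  E = 1-p->1
final graph: no rule applies after step 3
NF edges: [(1, 1, 'p')]

Answer: p:1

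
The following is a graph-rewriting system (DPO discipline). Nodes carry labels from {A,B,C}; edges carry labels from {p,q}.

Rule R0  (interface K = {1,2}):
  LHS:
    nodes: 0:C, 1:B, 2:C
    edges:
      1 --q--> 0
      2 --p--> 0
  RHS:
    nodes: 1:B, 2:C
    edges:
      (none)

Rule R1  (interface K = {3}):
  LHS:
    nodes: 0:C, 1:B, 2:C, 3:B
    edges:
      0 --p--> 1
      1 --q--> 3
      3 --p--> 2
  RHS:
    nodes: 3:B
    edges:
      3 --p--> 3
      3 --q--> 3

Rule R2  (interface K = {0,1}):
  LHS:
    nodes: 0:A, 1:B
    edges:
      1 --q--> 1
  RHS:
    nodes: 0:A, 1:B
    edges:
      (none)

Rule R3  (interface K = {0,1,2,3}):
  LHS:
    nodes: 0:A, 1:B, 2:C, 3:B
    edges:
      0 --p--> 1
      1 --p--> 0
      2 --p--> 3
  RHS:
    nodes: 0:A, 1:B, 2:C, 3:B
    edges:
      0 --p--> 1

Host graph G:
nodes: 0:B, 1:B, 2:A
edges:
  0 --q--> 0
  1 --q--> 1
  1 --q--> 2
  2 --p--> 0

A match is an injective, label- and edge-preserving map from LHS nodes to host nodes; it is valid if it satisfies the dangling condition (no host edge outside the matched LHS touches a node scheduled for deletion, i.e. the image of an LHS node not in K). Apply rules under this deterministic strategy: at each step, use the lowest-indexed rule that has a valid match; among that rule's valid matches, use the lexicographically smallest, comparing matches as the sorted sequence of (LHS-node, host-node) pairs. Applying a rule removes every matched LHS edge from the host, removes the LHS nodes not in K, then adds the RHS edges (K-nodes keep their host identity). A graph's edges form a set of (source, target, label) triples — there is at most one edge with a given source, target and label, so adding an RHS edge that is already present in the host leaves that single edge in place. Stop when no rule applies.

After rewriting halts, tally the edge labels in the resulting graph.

Answer: p:1 q:1

Rewrite trace:
[0] host  ⇒  3 nodes, 4 edges  {0-q->0 1-q->1 1-q->2 2-p->0}
[1] R2 @ {0↦2, 1↦0}  ⇒  3 nodes, 3 edges  {1-q->1 1-q->2 2-p->0}
[2] R2 @ {0↦2, 1↦1}  ⇒  3 nodes, 2 edges  {1-q->2 2-p->0}
normal form: no rule applies after step 2
NF edges: [(1, 2, 'q'), (2, 0, 'p')]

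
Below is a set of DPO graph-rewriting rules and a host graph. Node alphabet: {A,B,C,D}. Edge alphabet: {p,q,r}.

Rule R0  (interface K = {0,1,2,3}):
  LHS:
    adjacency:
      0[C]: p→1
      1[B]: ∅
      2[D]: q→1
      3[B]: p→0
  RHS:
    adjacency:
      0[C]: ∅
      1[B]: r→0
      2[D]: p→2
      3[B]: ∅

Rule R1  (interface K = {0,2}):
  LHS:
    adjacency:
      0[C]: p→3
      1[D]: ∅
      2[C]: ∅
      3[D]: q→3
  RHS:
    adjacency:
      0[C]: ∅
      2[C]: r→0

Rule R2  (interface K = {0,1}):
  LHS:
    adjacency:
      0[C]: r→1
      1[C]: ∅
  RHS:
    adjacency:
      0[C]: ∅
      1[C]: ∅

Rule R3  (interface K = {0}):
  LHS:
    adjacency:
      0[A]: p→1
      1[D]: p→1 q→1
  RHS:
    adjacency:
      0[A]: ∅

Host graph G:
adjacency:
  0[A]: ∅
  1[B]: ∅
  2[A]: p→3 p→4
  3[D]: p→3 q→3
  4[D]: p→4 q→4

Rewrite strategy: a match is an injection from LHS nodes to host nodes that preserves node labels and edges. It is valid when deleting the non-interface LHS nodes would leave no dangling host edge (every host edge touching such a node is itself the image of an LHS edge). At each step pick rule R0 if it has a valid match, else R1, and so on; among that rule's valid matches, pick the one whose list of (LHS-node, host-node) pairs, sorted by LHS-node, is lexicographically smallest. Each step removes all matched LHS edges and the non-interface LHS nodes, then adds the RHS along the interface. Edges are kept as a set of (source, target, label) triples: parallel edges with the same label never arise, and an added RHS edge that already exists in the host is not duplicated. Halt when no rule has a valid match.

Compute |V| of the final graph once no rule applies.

Answer: 3

Rewrite trace:
[0] host  ⇒  5 nodes, 6 edges  {2-p->3 2-p->4 3-p->3 3-q->3 4-p->4 4-q->4}
[1] R3 @ {0↦2, 1↦3}  ⇒  4 nodes, 3 edges  {2-p->4 4-p->4 4-q->4}
[2] R3 @ {0↦2, 1↦4}  ⇒  3 nodes, 0 edges  {∅}
normal form: no rule applies after step 2
NF nodes: {0:A, 1:B, 2:A}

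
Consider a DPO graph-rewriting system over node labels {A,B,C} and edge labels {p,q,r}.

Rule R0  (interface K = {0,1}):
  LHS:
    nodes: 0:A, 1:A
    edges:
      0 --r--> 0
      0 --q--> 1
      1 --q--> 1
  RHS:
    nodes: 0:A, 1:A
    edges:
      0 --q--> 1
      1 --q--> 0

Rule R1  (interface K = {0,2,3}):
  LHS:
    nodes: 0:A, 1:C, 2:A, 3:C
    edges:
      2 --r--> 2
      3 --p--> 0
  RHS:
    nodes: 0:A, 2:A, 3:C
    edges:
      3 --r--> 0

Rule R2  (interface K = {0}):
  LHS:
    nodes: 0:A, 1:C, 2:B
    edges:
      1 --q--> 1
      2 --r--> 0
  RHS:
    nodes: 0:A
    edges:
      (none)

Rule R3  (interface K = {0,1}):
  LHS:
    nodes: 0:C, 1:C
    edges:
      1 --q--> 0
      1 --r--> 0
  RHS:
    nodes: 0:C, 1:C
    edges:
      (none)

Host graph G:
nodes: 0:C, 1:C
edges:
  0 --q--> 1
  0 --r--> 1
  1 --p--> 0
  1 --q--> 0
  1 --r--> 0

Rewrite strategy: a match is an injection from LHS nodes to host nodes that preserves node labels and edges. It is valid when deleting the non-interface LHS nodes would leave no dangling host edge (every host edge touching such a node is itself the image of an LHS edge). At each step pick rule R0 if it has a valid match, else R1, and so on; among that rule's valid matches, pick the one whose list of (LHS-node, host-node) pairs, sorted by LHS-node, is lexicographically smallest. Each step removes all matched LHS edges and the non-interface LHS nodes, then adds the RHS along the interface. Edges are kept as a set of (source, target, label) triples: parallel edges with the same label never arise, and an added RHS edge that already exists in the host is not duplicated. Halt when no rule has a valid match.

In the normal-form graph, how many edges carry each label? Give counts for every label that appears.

initial: |V|=2 |E|=5  E = 0-q->1 0-r->1 1-p->0 1-q->0 1-r->0
step 1: apply R3 at {0↦0, 1↦1}  → |V|=2 |E|=3  E = 0-q->1 0-r->1 1-p->0
step 2: apply R3 at {0↦1, 1↦0}  → |V|=2 |E|=1  E = 1-p->0
halt: no rule applies after step 2
NF edges: [(1, 0, 'p')]

Answer: p:1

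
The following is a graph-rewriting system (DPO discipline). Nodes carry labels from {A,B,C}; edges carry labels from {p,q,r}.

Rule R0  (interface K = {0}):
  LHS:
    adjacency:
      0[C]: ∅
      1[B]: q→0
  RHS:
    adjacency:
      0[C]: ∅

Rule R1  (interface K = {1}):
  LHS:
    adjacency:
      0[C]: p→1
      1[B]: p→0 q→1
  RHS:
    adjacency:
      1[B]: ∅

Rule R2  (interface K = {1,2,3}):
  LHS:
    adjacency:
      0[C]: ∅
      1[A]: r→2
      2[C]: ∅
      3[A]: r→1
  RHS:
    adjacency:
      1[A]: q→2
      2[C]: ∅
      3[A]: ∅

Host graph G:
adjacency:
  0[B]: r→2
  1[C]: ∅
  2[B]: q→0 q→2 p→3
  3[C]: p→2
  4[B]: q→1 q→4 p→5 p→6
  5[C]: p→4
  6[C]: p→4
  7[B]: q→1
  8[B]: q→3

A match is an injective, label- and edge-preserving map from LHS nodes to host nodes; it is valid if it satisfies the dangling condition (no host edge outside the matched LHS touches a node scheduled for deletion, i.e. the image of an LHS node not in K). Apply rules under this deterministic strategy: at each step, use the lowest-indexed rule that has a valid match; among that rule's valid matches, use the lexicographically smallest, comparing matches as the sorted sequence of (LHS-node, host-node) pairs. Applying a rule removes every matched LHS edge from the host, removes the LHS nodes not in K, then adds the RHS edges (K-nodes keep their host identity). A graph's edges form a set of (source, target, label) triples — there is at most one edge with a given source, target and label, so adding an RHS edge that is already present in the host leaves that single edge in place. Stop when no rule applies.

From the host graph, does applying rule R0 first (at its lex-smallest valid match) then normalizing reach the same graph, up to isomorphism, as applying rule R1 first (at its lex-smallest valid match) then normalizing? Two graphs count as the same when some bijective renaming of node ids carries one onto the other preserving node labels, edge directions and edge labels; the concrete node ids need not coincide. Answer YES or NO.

Answer: YES

Derivation:
branch R0-first: apply at {0↦1, 1↦7} → |E|=12, then 3 more step(s) → NF |V|=5 |E|=5 V={0:B, 1:C, 2:B, 4:B, 6:C} E=0-r->2 2-q->0 4-q->1 4-p->6 6-p->4
branch R1-first: apply at {0↦5, 1↦4} → |E|=10, then 3 more step(s) → NF |V|=5 |E|=5 V={0:B, 1:C, 2:B, 4:B, 6:C} E=0-r->2 2-q->0 4-q->1 4-p->6 6-p->4
graphs isomorphic (equal up to label-preserving node renaming)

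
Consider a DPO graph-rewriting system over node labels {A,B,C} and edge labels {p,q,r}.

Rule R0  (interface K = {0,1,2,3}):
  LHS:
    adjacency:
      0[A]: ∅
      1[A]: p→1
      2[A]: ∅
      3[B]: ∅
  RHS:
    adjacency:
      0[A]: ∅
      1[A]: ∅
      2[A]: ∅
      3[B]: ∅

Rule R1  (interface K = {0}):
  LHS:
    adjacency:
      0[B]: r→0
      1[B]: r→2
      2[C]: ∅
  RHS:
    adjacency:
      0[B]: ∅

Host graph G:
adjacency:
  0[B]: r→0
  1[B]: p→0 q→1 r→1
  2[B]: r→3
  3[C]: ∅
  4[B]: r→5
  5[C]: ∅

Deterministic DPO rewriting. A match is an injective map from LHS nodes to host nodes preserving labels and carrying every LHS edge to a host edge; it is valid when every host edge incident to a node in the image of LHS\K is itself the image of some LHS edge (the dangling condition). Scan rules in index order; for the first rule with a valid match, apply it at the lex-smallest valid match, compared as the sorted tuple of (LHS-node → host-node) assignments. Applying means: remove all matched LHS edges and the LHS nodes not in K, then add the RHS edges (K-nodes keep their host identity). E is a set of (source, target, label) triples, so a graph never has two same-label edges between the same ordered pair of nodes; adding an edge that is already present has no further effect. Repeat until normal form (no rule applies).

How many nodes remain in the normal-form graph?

start.  V:6 E:6  edges: 0-r->0 1-p->0 1-q->1 1-r->1 2-r->3 4-r->5
1. fire R1 via {0↦0, 1↦2, 2↦3}  →  V:4 E:4  edges: 1-p->0 1-q->1 1-r->1 4-r->5
2. fire R1 via {0↦1, 1↦4, 2↦5}  →  V:2 E:2  edges: 1-p->0 1-q->1
halt: no rule applies after step 2
NF nodes: {0:B, 1:B}

Answer: 2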